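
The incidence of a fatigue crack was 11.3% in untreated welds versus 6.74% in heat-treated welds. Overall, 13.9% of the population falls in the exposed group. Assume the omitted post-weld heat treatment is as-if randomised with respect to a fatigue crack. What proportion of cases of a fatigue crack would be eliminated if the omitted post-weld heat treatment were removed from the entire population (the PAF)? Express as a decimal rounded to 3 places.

PAF ≈ 0.086

p₁ = 0.113, p₀ = 0.0674.
Overall risk P(Y=1) = π·p₁ + (1−π)·p₀ = 0.139×0.113 + 0.861×0.0674 = 0.073738.
Under exogeneity, PAF = [P(Y=1) − p₀] / P(Y=1).
PAF = (0.073738 − 0.0674) / 0.073738 ≈ 0.0860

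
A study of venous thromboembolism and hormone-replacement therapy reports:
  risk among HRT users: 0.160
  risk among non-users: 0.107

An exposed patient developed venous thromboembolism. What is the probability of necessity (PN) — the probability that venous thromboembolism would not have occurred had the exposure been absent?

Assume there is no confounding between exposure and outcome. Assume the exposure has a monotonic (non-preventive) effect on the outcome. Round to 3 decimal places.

PN ≈ 0.331

Let p₁ = 0.16, p₀ = 0.107.
Under exogeneity and monotonicity, PN = (p₁ − p₀) / p₁.
PN = (0.16 − 0.107) / 0.16 = 0.053 / 0.16 ≈ 0.3313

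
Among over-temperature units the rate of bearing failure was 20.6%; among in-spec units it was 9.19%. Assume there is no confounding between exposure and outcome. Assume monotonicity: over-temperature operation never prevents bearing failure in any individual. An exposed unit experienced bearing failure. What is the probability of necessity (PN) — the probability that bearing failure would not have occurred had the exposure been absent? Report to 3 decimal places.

PN ≈ 0.554

p₁ = 0.206, p₀ = 0.0919.
Under exogeneity and monotonicity, PN = (p₁ − p₀) / p₁.
PN = (0.206 − 0.0919) / 0.206 = 0.1141 / 0.206 ≈ 0.5539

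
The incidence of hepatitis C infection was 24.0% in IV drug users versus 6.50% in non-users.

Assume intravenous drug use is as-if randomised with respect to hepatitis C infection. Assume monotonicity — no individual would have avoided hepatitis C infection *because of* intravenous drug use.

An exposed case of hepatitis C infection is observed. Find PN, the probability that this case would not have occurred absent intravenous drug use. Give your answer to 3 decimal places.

p₁ = 0.24, p₀ = 0.065.
Under exogeneity and monotonicity, PN = (p₁ − p₀) / p₁.
PN = (0.24 − 0.065) / 0.24 = 0.175 / 0.24 ≈ 0.7292

PN ≈ 0.729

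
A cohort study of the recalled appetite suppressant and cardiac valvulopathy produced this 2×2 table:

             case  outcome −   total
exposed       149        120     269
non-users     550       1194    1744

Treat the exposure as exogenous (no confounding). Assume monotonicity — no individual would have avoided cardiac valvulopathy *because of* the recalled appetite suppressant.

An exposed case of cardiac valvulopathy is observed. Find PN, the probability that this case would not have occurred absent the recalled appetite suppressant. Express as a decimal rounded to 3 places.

p₁ = P(outcome | exposed) = 149/269 = 0.5539
p₀ = P(outcome | unexposed) = 550/1744 = 0.31537
Under exogeneity and monotonicity, PN = (p₁ − p₀)/p₁.
PN = (0.5539 − 0.31537) / 0.5539 ≈ 0.4306

PN ≈ 0.431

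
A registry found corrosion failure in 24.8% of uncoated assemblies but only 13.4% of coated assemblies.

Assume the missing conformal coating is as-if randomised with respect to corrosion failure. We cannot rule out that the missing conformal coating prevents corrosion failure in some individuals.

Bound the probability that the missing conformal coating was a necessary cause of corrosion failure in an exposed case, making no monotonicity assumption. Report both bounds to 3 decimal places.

p₁ = 0.248, p₀ = 0.134.
Under exogeneity alone the bounds on PN are max{0,(p₁−p₀)/p₁} ≤ PN ≤ min{1,(1−p₀)/p₁}.
  lower = (p₁ − p₀)/p₁ = 0.114 / 0.248 ≈ 0.4597
  upper = min{1, (1 − p₀)/p₁} = 0.866 / 0.248 ≈ 3.4919 → capped at 1

0.460 ≤ PN ≤ 1.000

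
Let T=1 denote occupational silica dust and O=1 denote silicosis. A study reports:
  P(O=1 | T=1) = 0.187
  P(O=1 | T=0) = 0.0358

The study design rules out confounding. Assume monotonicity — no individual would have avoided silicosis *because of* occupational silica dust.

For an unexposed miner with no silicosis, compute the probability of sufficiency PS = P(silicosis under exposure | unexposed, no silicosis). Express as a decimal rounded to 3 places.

Let p₁ = 0.187, p₀ = 0.0358.
Under exogeneity and monotonicity, PS = (p₁ − p₀) / (1 − p₀).
PS = (0.187 − 0.0358) / (1 − 0.0358) = 0.1512 / 0.9642 ≈ 0.1568

PS ≈ 0.157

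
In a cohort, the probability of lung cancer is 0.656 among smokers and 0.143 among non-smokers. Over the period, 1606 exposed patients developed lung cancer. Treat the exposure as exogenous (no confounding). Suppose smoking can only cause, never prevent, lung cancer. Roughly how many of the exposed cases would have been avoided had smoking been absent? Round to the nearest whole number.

about 1256 cases

Let p₁ = 0.656, p₀ = 0.143.
PN = (p₁ − p₀)/p₁ = (0.656 − 0.143) / 0.656 ≈ 0.78201.
Attributable cases ≈ PN × (exposed cases) = 0.78201 × 1606 ≈ 1255.91.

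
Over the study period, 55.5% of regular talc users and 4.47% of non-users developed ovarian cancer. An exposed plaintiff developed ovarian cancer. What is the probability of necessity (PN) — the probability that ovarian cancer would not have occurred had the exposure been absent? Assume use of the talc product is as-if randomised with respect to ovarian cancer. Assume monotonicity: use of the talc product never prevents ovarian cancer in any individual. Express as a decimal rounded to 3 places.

PN ≈ 0.919

p₁ = 0.555, p₀ = 0.0447.
Under exogeneity and monotonicity, PN = (p₁ − p₀) / p₁.
PN = (0.555 − 0.0447) / 0.555 = 0.5103 / 0.555 ≈ 0.9195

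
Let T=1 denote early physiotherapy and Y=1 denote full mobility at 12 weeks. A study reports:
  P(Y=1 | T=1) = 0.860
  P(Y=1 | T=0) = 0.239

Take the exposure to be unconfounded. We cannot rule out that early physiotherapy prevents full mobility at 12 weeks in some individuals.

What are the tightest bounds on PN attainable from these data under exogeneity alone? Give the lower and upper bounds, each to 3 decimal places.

0.722 ≤ PN ≤ 0.885

Let p₁ = 0.86, p₀ = 0.239.
Under exogeneity alone the bounds on PN are max{0,(p₁−p₀)/p₁} ≤ PN ≤ min{1,(1−p₀)/p₁}.
  lower = (p₁ − p₀)/p₁ = 0.621 / 0.86 ≈ 0.7221
  upper = min{1, (1 − p₀)/p₁} = 0.761 / 0.86 ≈ 0.8849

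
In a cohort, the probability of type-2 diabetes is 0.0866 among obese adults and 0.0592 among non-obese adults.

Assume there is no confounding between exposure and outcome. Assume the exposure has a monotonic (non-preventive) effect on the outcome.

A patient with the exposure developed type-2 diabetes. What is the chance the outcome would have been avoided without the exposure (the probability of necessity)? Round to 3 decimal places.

PN ≈ 0.316

Let p₁ = 0.0866, p₀ = 0.0592.
Under exogeneity and monotonicity, PN = (p₁ − p₀) / p₁.
PN = (0.0866 − 0.0592) / 0.0866 = 0.0274 / 0.0866 ≈ 0.3164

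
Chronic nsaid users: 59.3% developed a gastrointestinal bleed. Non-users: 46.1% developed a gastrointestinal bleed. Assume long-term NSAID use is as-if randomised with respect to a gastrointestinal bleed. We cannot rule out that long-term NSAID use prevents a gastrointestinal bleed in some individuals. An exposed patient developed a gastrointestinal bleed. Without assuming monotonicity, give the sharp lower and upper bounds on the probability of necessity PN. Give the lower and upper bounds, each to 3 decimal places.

0.223 ≤ PN ≤ 0.909

p₁ = 0.593, p₀ = 0.461.
Under exogeneity alone the bounds on PN are max{0,(p₁−p₀)/p₁} ≤ PN ≤ min{1,(1−p₀)/p₁}.
  lower = (p₁ − p₀)/p₁ = 0.132 / 0.593 ≈ 0.2226
  upper = min{1, (1 − p₀)/p₁} = 0.539 / 0.593 ≈ 0.9089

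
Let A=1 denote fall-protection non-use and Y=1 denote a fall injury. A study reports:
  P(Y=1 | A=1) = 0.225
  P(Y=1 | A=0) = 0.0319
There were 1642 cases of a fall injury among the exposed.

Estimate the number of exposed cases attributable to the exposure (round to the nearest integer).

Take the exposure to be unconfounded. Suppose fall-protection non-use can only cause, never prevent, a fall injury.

about 1409 cases

Let p₁ = 0.225, p₀ = 0.0319.
PN = (p₁ − p₀)/p₁ = (0.225 − 0.0319) / 0.225 ≈ 0.85822.
Attributable cases ≈ PN × (exposed cases) = 0.85822 × 1642 ≈ 1409.20.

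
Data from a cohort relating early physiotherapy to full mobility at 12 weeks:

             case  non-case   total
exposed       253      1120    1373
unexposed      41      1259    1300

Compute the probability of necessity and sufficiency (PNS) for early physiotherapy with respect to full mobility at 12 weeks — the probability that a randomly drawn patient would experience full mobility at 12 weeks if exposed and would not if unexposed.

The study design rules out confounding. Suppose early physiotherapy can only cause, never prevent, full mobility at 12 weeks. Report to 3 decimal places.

p₁ = P(outcome | exposed) = 253/1373 = 0.18427
p₀ = P(outcome | unexposed) = 41/1300 = 0.031538
Under exogeneity and monotonicity, PNS = p₁ − p₀.
PNS = 0.18427 − 0.031538 = 0.15273

PNS ≈ 0.153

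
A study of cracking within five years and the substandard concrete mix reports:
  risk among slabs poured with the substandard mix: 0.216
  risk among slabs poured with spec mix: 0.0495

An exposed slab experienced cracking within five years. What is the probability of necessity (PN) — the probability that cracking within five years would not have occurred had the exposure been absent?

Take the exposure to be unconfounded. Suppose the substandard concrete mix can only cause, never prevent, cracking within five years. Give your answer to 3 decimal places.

PN ≈ 0.771

Let p₁ = 0.216, p₀ = 0.0495.
Under exogeneity and monotonicity, PN = (p₁ − p₀) / p₁.
PN = (0.216 − 0.0495) / 0.216 = 0.1665 / 0.216 ≈ 0.7708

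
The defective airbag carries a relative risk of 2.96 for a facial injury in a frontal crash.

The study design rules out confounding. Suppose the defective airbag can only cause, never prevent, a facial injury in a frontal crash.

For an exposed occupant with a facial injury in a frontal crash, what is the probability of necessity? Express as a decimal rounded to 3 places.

PN ≈ 0.662

Under exogeneity and monotonicity, PN = (RR − 1) / RR = 1 − 1/RR.
PN = (2.96 − 1) / 2.96 = 1.96 / 2.96 ≈ 0.6622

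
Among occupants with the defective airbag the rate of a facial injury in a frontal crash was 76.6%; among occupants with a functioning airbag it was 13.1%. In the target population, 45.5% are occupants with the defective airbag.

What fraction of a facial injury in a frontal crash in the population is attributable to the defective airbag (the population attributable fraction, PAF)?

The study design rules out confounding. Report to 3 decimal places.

p₁ = 0.766, p₀ = 0.131.
Overall risk P(Y=1) = π·p₁ + (1−π)·p₀ = 0.455×0.766 + 0.545×0.131 = 0.41992.
Under exogeneity, PAF = [P(Y=1) − p₀] / P(Y=1).
PAF = (0.41992 − 0.131) / 0.41992 ≈ 0.6880

PAF ≈ 0.688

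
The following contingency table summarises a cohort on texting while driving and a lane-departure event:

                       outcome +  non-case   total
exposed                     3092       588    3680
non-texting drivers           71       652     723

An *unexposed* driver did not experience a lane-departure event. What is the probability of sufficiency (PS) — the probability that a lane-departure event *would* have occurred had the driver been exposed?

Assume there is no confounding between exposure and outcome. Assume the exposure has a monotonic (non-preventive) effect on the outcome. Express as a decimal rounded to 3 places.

p₁ = P(outcome | exposed) = 3092/3680 = 0.84022
p₀ = P(outcome | unexposed) = 71/723 = 0.098202
Under exogeneity and monotonicity, PS = (p₁ − p₀)/(1 − p₀).
PS = (0.84022 − 0.098202) / 0.9018 ≈ 0.8228

PS ≈ 0.823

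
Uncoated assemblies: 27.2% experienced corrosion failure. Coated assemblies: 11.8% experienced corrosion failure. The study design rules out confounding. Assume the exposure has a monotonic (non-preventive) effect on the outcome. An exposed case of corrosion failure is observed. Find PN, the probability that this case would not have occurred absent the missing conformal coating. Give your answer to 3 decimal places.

PN ≈ 0.566

p₁ = 0.272, p₀ = 0.118.
Under exogeneity and monotonicity, PN = (p₁ − p₀) / p₁.
PN = (0.272 − 0.118) / 0.272 = 0.154 / 0.272 ≈ 0.5662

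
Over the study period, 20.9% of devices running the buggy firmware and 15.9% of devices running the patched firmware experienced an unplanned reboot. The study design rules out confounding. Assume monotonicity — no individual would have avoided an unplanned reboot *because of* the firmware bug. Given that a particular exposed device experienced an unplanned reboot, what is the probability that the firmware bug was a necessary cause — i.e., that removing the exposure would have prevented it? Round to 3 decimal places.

PN ≈ 0.239

p₁ = 0.209, p₀ = 0.159.
Under exogeneity and monotonicity, PN = (p₁ − p₀) / p₁.
PN = (0.209 − 0.159) / 0.209 = 0.05 / 0.209 ≈ 0.2392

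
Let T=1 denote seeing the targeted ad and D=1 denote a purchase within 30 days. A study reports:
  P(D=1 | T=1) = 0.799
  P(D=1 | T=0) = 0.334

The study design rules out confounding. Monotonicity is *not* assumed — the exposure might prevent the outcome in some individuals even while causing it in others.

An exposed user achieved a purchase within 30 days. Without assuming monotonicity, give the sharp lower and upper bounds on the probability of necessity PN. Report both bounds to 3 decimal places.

0.582 ≤ PN ≤ 0.834

Let p₁ = 0.799, p₀ = 0.334.
Under exogeneity alone the bounds on PN are max{0,(p₁−p₀)/p₁} ≤ PN ≤ min{1,(1−p₀)/p₁}.
  lower = (p₁ − p₀)/p₁ = 0.465 / 0.799 ≈ 0.5820
  upper = min{1, (1 − p₀)/p₁} = 0.666 / 0.799 ≈ 0.8335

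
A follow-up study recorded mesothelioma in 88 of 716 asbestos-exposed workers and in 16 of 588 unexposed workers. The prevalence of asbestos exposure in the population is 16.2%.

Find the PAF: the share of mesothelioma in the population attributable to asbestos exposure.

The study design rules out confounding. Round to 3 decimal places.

p₁ = P(outcome | exposed) = 88/716 = 0.12291
p₀ = P(outcome | unexposed) = 16/588 = 0.027211
Overall risk P(Y=1) = π·p₁ + (1−π)·p₀ = 0.162×0.12291 + 0.838×0.027211 = 0.042713.
Under exogeneity, PAF = [P(Y=1) − p₀] / P(Y=1).
PAF = (0.042713 − 0.027211) / 0.042713 ≈ 0.3629

PAF ≈ 0.363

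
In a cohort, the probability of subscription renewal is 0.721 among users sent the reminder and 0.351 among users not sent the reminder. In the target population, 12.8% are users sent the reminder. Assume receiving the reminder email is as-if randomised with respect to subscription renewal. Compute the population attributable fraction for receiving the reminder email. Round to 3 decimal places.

PAF ≈ 0.119

Let p₁ = 0.721, p₀ = 0.351.
Overall risk P(Y=1) = π·p₁ + (1−π)·p₀ = 0.128×0.721 + 0.872×0.351 = 0.39836.
Under exogeneity, PAF = [P(Y=1) − p₀] / P(Y=1).
PAF = (0.39836 − 0.351) / 0.39836 ≈ 0.1189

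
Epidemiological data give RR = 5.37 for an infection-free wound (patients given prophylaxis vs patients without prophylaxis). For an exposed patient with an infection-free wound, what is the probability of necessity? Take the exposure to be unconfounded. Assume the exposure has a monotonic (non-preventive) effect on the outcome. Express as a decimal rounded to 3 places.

PN ≈ 0.814

Under exogeneity and monotonicity, PN = (RR − 1) / RR = 1 − 1/RR.
PN = (5.37 − 1) / 5.37 = 4.37 / 5.37 ≈ 0.8138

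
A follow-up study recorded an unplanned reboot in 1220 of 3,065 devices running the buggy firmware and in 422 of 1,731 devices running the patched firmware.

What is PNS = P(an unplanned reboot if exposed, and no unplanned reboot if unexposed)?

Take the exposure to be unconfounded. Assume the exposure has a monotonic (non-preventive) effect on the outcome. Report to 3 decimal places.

PNS ≈ 0.154

p₁ = P(outcome | exposed) = 1220/3065 = 0.39804
p₀ = P(outcome | unexposed) = 422/1731 = 0.24379
Under exogeneity and monotonicity, PNS = p₁ − p₀.
PNS = 0.39804 − 0.24379 = 0.15425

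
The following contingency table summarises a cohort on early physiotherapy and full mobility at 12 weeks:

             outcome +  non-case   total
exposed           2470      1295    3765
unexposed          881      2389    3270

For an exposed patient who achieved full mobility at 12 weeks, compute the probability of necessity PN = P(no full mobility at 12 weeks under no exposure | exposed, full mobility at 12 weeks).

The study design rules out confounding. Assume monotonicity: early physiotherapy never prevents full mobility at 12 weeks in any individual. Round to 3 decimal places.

p₁ = P(outcome | exposed) = 2470/3765 = 0.65604
p₀ = P(outcome | unexposed) = 881/3270 = 0.26942
Under exogeneity and monotonicity, PN = (p₁ − p₀)/p₁.
PN = (0.65604 − 0.26942) / 0.65604 ≈ 0.5893

PN ≈ 0.589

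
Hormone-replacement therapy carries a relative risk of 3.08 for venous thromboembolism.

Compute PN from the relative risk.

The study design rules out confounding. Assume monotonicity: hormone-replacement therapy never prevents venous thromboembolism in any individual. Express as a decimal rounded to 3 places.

Under exogeneity and monotonicity, PN = (RR − 1) / RR = 1 − 1/RR.
PN = (3.08 − 1) / 3.08 = 2.08 / 3.08 ≈ 0.6753

PN ≈ 0.675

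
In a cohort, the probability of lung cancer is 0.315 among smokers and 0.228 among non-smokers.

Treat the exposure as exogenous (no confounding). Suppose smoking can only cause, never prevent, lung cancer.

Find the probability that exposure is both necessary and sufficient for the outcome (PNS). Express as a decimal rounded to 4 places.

PNS ≈ 0.0870

Let p₁ = 0.315, p₀ = 0.228.
Under exogeneity and monotonicity, PNS = p₁ − p₀.
PNS = 0.315 − 0.228 = 0.087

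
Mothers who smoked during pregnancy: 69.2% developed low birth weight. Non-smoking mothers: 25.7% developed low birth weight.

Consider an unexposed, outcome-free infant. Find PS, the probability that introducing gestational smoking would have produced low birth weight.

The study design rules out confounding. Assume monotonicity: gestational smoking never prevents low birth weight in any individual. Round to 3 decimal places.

PS ≈ 0.585

p₁ = 0.692, p₀ = 0.257.
Under exogeneity and monotonicity, PS = (p₁ − p₀) / (1 − p₀).
PS = (0.692 − 0.257) / (1 − 0.257) = 0.435 / 0.743 ≈ 0.5855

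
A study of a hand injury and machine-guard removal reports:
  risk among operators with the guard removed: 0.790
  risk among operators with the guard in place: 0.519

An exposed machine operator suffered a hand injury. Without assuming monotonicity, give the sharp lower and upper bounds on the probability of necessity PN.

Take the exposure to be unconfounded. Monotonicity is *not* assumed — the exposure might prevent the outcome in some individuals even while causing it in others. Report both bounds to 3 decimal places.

0.343 ≤ PN ≤ 0.609

Let p₁ = 0.79, p₀ = 0.519.
Under exogeneity alone the bounds on PN are max{0,(p₁−p₀)/p₁} ≤ PN ≤ min{1,(1−p₀)/p₁}.
  lower = (p₁ − p₀)/p₁ = 0.271 / 0.79 ≈ 0.3430
  upper = min{1, (1 − p₀)/p₁} = 0.481 / 0.79 ≈ 0.6089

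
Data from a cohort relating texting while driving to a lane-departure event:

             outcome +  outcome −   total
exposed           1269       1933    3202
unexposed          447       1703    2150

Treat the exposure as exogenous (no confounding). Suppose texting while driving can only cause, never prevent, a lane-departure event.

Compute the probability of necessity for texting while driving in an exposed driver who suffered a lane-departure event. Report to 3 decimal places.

PN ≈ 0.475

p₁ = P(outcome | exposed) = 1269/3202 = 0.39631
p₀ = P(outcome | unexposed) = 447/2150 = 0.20791
Under exogeneity and monotonicity, PN = (p₁ − p₀)/p₁.
PN = (0.39631 − 0.20791) / 0.39631 ≈ 0.4754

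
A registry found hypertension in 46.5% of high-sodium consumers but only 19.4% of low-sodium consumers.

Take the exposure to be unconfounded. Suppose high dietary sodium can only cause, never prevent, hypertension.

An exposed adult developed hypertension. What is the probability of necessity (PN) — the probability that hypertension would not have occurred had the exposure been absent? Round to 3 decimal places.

p₁ = 0.465, p₀ = 0.194.
Under exogeneity and monotonicity, PN = (p₁ − p₀) / p₁.
PN = (0.465 − 0.194) / 0.465 = 0.271 / 0.465 ≈ 0.5828

PN ≈ 0.583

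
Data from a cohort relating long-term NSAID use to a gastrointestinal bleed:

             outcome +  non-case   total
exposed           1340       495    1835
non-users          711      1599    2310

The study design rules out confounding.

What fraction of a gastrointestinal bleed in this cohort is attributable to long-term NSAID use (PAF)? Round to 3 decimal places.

PAF ≈ 0.378

p₁ = P(outcome | exposed) = 1340/1835 = 0.73025
p₀ = P(outcome | unexposed) = 711/2310 = 0.30779
Exposure prevalence π = 1835/4145 = 0.4427; overall risk P(Y=1) = 0.49481.
Under exogeneity, PAF = [P(Y=1) − p₀]/P(Y=1).
PAF = (0.49481 − 0.30779) / 0.49481 ≈ 0.3780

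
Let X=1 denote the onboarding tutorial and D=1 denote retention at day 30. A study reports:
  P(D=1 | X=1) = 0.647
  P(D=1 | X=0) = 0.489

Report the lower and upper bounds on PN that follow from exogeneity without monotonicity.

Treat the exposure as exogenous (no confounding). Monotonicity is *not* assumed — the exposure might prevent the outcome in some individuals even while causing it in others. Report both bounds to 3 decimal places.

0.244 ≤ PN ≤ 0.790

Let p₁ = 0.647, p₀ = 0.489.
Under exogeneity alone the bounds on PN are max{0,(p₁−p₀)/p₁} ≤ PN ≤ min{1,(1−p₀)/p₁}.
  lower = (p₁ − p₀)/p₁ = 0.158 / 0.647 ≈ 0.2442
  upper = min{1, (1 − p₀)/p₁} = 0.511 / 0.647 ≈ 0.7898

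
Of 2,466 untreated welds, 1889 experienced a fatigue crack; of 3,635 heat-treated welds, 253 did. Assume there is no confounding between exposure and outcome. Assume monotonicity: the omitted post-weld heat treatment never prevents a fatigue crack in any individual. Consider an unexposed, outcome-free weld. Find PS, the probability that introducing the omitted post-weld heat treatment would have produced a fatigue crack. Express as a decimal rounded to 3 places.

PS ≈ 0.749

p₁ = P(outcome | exposed) = 1889/2466 = 0.76602
p₀ = P(outcome | unexposed) = 253/3635 = 0.069601
Under exogeneity and monotonicity, PS = (p₁ − p₀) / (1 − p₀).
PS = (0.76602 − 0.069601) / (1 − 0.069601) = 0.69642 / 0.9304 ≈ 0.7485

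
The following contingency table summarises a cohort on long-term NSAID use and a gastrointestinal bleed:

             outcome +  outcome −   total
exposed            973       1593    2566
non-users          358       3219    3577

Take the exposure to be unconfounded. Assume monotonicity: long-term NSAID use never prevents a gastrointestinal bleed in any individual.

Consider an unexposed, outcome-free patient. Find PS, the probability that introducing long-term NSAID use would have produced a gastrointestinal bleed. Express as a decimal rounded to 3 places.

PS ≈ 0.310

p₁ = P(outcome | exposed) = 973/2566 = 0.37919
p₀ = P(outcome | unexposed) = 358/3577 = 0.10008
Under exogeneity and monotonicity, PS = (p₁ − p₀) / (1 − p₀).
PS = (0.37919 − 0.10008) / (1 − 0.10008) = 0.27911 / 0.89992 ≈ 0.3101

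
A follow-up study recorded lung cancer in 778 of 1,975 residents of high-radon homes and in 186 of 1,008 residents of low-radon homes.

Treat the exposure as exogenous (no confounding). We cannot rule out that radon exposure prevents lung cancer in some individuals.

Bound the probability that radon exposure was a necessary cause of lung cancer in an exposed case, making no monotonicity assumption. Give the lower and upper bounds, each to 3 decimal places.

0.532 ≤ PN ≤ 1.000

p₁ = P(outcome | exposed) = 778/1975 = 0.39392
p₀ = P(outcome | unexposed) = 186/1008 = 0.18452
Under exogeneity alone the bounds on PN are max{0,(p₁−p₀)/p₁} ≤ PN ≤ min{1,(1−p₀)/p₁}.
  lower = (p₁ − p₀)/p₁ = 0.2094 / 0.39392 ≈ 0.5316
  upper = min{1, (1 − p₀)/p₁} = 0.81548 / 0.39392 ≈ 2.0701 → capped at 1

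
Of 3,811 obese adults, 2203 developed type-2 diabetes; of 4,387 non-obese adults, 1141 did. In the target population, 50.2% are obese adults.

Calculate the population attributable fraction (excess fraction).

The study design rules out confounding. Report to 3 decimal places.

PAF ≈ 0.380

p₁ = P(outcome | exposed) = 2203/3811 = 0.57806
p₀ = P(outcome | unexposed) = 1141/4387 = 0.26009
Overall risk P(Y=1) = π·p₁ + (1−π)·p₀ = 0.502×0.57806 + 0.498×0.26009 = 0.41971.
Under exogeneity, PAF = [P(Y=1) − p₀] / P(Y=1).
PAF = (0.41971 − 0.26009) / 0.41971 ≈ 0.3803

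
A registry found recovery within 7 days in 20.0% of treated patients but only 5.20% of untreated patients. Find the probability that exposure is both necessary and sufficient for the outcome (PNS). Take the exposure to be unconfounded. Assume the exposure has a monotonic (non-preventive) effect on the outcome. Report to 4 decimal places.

p₁ = 0.2, p₀ = 0.052.
Under exogeneity and monotonicity, PNS = p₁ − p₀.
PNS = 0.2 − 0.052 = 0.148

PNS ≈ 0.1480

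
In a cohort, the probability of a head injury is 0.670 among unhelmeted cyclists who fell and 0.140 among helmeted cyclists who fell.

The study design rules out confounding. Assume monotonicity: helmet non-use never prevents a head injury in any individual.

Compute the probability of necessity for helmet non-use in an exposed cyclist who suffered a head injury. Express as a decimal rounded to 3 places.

PN ≈ 0.791

Let p₁ = 0.67, p₀ = 0.14.
Under exogeneity and monotonicity, PN = (p₁ − p₀) / p₁.
PN = (0.67 − 0.14) / 0.67 = 0.53 / 0.67 ≈ 0.7910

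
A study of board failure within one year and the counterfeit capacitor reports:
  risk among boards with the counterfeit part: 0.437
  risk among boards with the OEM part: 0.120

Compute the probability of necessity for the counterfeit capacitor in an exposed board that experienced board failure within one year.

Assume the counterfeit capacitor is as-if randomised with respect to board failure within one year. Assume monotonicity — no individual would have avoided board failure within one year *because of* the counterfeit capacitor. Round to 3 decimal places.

PN ≈ 0.725

Let p₁ = 0.437, p₀ = 0.12.
Under exogeneity and monotonicity, PN = (p₁ − p₀) / p₁.
PN = (0.437 − 0.12) / 0.437 = 0.317 / 0.437 ≈ 0.7254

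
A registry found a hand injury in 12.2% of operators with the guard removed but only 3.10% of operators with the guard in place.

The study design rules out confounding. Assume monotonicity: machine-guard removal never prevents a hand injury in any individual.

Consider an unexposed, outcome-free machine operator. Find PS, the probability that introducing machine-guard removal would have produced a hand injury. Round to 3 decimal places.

PS ≈ 0.094

p₁ = 0.122, p₀ = 0.031.
Under exogeneity and monotonicity, PS = (p₁ − p₀) / (1 − p₀).
PS = (0.122 − 0.031) / (1 − 0.031) = 0.091 / 0.969 ≈ 0.0939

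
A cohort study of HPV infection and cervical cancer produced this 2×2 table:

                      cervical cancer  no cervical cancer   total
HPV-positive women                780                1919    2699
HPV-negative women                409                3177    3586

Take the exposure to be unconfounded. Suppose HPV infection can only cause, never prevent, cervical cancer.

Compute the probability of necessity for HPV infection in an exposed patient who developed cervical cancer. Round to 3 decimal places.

p₁ = P(outcome | exposed) = 780/2699 = 0.289
p₀ = P(outcome | unexposed) = 409/3586 = 0.11405
Under exogeneity and monotonicity, PN = (p₁ − p₀) / p₁.
PN = (0.289 − 0.11405) / 0.289 = 0.17494 / 0.289 ≈ 0.6053

PN ≈ 0.605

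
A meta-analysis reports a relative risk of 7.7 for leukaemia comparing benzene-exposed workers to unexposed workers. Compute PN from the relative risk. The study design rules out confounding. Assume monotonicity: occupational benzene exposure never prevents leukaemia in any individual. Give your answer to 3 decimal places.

PN ≈ 0.870

Under exogeneity and monotonicity, PN = (RR − 1) / RR = 1 − 1/RR.
PN = (7.7 − 1) / 7.7 = 6.7 / 7.7 ≈ 0.8701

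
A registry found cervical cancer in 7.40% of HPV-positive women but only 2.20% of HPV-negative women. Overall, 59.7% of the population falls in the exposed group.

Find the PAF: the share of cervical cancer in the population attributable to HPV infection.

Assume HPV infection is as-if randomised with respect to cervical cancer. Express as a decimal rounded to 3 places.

p₁ = 0.074, p₀ = 0.022.
Overall risk P(Y=1) = π·p₁ + (1−π)·p₀ = 0.597×0.074 + 0.403×0.022 = 0.053044.
Under exogeneity, PAF = [P(Y=1) − p₀] / P(Y=1).
PAF = (0.053044 − 0.022) / 0.053044 ≈ 0.5852

PAF ≈ 0.585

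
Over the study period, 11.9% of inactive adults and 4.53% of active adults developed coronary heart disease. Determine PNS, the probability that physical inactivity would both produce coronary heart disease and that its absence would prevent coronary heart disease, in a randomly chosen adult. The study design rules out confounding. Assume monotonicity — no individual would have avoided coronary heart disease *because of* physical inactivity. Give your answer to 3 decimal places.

p₁ = 0.119, p₀ = 0.0453.
Under exogeneity and monotonicity, PNS = p₁ − p₀.
PNS = 0.119 − 0.0453 = 0.0737

PNS ≈ 0.074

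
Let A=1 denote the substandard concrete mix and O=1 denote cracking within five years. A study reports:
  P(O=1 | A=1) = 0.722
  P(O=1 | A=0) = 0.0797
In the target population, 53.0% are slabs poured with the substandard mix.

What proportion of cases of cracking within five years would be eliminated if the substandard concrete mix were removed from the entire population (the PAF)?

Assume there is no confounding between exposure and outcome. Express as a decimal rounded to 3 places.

Let p₁ = 0.722, p₀ = 0.0797.
Overall risk P(Y=1) = π·p₁ + (1−π)·p₀ = 0.53×0.722 + 0.47×0.0797 = 0.42012.
Under exogeneity, PAF = [P(Y=1) − p₀] / P(Y=1).
PAF = (0.42012 − 0.0797) / 0.42012 ≈ 0.8103

PAF ≈ 0.810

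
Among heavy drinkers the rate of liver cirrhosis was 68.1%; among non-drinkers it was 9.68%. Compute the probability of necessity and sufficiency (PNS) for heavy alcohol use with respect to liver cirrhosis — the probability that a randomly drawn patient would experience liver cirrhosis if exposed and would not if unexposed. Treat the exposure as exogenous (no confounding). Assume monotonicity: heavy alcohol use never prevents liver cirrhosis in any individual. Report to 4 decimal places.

p₁ = 0.681, p₀ = 0.0968.
Under exogeneity and monotonicity, PNS = p₁ − p₀.
PNS = 0.681 − 0.0968 = 0.5842

PNS ≈ 0.5842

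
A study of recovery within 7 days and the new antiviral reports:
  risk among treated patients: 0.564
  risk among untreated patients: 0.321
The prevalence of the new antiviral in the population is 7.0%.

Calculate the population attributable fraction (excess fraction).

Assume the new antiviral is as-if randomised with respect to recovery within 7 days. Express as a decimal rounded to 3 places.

PAF ≈ 0.050

Let p₁ = 0.564, p₀ = 0.321.
Overall risk P(Y=1) = π·p₁ + (1−π)·p₀ = 0.07×0.564 + 0.93×0.321 = 0.33801.
Under exogeneity, PAF = [P(Y=1) − p₀] / P(Y=1).
PAF = (0.33801 − 0.321) / 0.33801 ≈ 0.0503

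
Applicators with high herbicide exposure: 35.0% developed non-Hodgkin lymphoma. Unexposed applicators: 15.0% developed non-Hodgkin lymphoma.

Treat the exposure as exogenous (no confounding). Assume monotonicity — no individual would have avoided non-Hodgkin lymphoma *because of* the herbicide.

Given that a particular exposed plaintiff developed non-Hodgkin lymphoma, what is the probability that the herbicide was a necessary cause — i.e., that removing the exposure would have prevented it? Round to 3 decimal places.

p₁ = 0.35, p₀ = 0.15.
Under exogeneity and monotonicity, PN = (p₁ − p₀) / p₁.
PN = (0.35 − 0.15) / 0.35 = 0.2 / 0.35 ≈ 0.5714

PN ≈ 0.571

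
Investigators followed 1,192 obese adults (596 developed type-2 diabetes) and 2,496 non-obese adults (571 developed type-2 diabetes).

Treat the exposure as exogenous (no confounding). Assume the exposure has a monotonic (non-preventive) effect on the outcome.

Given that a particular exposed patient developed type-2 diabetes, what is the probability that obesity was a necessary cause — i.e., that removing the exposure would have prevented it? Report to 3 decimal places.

PN ≈ 0.542

p₁ = P(outcome | exposed) = 596/1192 = 0.5
p₀ = P(outcome | unexposed) = 571/2496 = 0.22877
Under exogeneity and monotonicity, PN = (p₁ − p₀) / p₁.
PN = (0.5 − 0.22877) / 0.5 = 0.27123 / 0.5 ≈ 0.5425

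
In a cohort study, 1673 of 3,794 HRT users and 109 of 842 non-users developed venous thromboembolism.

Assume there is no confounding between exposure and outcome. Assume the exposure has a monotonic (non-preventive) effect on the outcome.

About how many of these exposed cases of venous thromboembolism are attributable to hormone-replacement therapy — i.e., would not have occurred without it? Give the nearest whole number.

about 1182 cases

p₁ = P(outcome | exposed) = 1673/3794 = 0.44096
p₀ = P(outcome | unexposed) = 109/842 = 0.12945
PN = (p₁ − p₀)/p₁ = (0.44096 − 0.12945) / 0.44096 ≈ 0.70643.
Attributable cases ≈ PN × (exposed cases) = 0.70643 × 1673 ≈ 1181.85.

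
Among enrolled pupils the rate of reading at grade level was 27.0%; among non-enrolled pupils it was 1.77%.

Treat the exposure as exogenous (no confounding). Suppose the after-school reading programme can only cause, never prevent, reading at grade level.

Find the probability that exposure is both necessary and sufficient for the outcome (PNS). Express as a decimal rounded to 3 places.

PNS ≈ 0.252

p₁ = 0.27, p₀ = 0.0177.
Under exogeneity and monotonicity, PNS = p₁ − p₀.
PNS = 0.27 − 0.0177 = 0.2523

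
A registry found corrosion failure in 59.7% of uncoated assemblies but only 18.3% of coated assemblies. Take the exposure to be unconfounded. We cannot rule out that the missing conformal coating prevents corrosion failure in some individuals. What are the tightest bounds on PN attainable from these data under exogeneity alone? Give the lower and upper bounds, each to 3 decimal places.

p₁ = 0.597, p₀ = 0.183.
Under exogeneity alone the bounds on PN are max{0,(p₁−p₀)/p₁} ≤ PN ≤ min{1,(1−p₀)/p₁}.
  lower = (p₁ − p₀)/p₁ = 0.414 / 0.597 ≈ 0.6935
  upper = min{1, (1 − p₀)/p₁} = 0.817 / 0.597 ≈ 1.3685 → capped at 1

0.693 ≤ PN ≤ 1.000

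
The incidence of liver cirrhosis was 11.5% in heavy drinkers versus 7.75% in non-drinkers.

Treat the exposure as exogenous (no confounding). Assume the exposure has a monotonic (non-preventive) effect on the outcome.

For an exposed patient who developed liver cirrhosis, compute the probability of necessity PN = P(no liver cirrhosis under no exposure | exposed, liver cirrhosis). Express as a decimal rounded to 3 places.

p₁ = 0.115, p₀ = 0.0775.
Under exogeneity and monotonicity, PN = (p₁ − p₀) / p₁.
PN = (0.115 − 0.0775) / 0.115 = 0.0375 / 0.115 ≈ 0.3261

PN ≈ 0.326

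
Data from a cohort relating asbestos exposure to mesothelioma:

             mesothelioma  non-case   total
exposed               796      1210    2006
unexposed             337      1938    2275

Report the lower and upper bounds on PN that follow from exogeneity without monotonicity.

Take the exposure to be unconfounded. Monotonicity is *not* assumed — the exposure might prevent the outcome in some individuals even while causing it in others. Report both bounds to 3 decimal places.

p₁ = P(outcome | exposed) = 796/2006 = 0.39681
p₀ = P(outcome | unexposed) = 337/2275 = 0.14813
Under exogeneity alone the bounds on PN are max{0,(p₁−p₀)/p₁} ≤ PN ≤ min{1,(1−p₀)/p₁}.
  lower = (p₁ − p₀)/p₁ = 0.24868 / 0.39681 ≈ 0.6267
  upper = min{1, (1 − p₀)/p₁} = 0.85187 / 0.39681 ≈ 2.1468 → capped at 1

0.627 ≤ PN ≤ 1.000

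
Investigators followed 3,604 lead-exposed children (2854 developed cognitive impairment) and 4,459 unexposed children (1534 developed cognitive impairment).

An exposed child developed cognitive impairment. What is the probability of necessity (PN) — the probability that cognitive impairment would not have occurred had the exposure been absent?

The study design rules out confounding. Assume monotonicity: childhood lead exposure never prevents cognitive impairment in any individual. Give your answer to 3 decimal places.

p₁ = P(outcome | exposed) = 2854/3604 = 0.7919
p₀ = P(outcome | unexposed) = 1534/4459 = 0.34402
Under exogeneity and monotonicity, PN = (p₁ − p₀) / p₁.
PN = (0.7919 − 0.34402) / 0.7919 = 0.44787 / 0.7919 ≈ 0.5656

PN ≈ 0.566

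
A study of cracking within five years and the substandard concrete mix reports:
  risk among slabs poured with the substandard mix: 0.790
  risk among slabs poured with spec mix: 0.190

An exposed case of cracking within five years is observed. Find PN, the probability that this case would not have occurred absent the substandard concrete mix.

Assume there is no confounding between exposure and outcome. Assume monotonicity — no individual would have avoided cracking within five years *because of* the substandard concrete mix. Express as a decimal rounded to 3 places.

PN ≈ 0.759

Let p₁ = 0.79, p₀ = 0.19.
Under exogeneity and monotonicity, PN = (p₁ − p₀) / p₁.
PN = (0.79 − 0.19) / 0.79 = 0.6 / 0.79 ≈ 0.7595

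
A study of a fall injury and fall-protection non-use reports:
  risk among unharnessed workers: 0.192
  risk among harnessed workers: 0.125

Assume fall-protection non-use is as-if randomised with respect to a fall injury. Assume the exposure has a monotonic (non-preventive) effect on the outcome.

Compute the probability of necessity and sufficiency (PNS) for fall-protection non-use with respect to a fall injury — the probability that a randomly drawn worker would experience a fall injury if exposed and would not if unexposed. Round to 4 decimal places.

Let p₁ = 0.192, p₀ = 0.125.
Under exogeneity and monotonicity, PNS = p₁ − p₀.
PNS = 0.192 − 0.125 = 0.067

PNS ≈ 0.0670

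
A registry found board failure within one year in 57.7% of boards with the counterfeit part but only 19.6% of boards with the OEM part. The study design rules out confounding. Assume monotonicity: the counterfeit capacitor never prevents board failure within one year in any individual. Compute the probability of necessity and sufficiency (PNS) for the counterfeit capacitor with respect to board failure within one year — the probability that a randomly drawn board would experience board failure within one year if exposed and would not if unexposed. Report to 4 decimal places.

p₁ = 0.577, p₀ = 0.196.
Under exogeneity and monotonicity, PNS = p₁ − p₀.
PNS = 0.577 − 0.196 = 0.381

PNS ≈ 0.3810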